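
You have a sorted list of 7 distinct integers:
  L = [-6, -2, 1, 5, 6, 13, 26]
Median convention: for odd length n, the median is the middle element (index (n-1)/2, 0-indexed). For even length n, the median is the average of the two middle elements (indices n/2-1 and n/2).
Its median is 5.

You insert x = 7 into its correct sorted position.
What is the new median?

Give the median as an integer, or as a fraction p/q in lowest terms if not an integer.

Old list (sorted, length 7): [-6, -2, 1, 5, 6, 13, 26]
Old median = 5
Insert x = 7
Old length odd (7). Middle was index 3 = 5.
New length even (8). New median = avg of two middle elements.
x = 7: 5 elements are < x, 2 elements are > x.
New sorted list: [-6, -2, 1, 5, 6, 7, 13, 26]
New median = 11/2

Answer: 11/2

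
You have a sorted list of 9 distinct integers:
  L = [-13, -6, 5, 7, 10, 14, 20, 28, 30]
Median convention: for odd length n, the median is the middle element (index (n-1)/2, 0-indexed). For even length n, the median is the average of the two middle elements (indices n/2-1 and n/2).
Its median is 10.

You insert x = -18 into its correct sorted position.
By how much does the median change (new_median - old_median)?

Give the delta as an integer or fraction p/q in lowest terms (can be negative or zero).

Answer: -3/2

Derivation:
Old median = 10
After inserting x = -18: new sorted = [-18, -13, -6, 5, 7, 10, 14, 20, 28, 30]
New median = 17/2
Delta = 17/2 - 10 = -3/2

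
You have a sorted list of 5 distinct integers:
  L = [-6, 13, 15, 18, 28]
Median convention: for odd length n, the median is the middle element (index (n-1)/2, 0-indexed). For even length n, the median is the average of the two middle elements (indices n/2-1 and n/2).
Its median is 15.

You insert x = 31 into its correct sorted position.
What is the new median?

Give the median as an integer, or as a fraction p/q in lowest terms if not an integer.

Answer: 33/2

Derivation:
Old list (sorted, length 5): [-6, 13, 15, 18, 28]
Old median = 15
Insert x = 31
Old length odd (5). Middle was index 2 = 15.
New length even (6). New median = avg of two middle elements.
x = 31: 5 elements are < x, 0 elements are > x.
New sorted list: [-6, 13, 15, 18, 28, 31]
New median = 33/2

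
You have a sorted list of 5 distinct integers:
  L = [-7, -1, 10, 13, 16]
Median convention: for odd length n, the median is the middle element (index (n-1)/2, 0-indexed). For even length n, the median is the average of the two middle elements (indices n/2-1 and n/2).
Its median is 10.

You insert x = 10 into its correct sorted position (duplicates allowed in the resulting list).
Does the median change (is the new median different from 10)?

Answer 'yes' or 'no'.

Answer: no

Derivation:
Old median = 10
Insert x = 10
New median = 10
Changed? no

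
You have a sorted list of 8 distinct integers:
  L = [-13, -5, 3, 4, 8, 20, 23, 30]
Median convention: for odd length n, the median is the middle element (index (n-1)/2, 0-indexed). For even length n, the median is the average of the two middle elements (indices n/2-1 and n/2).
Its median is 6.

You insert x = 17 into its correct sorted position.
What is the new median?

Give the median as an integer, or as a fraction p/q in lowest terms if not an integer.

Old list (sorted, length 8): [-13, -5, 3, 4, 8, 20, 23, 30]
Old median = 6
Insert x = 17
Old length even (8). Middle pair: indices 3,4 = 4,8.
New length odd (9). New median = single middle element.
x = 17: 5 elements are < x, 3 elements are > x.
New sorted list: [-13, -5, 3, 4, 8, 17, 20, 23, 30]
New median = 8

Answer: 8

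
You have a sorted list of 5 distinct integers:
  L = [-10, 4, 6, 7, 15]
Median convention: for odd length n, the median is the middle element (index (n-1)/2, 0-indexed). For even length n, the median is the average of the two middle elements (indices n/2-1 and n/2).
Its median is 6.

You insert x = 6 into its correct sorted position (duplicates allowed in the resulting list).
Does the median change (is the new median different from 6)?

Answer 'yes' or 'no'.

Old median = 6
Insert x = 6
New median = 6
Changed? no

Answer: no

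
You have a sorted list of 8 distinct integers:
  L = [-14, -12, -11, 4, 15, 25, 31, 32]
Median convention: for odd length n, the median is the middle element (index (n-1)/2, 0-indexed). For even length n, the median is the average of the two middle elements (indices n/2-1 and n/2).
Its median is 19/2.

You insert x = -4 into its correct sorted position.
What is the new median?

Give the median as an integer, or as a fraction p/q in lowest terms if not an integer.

Old list (sorted, length 8): [-14, -12, -11, 4, 15, 25, 31, 32]
Old median = 19/2
Insert x = -4
Old length even (8). Middle pair: indices 3,4 = 4,15.
New length odd (9). New median = single middle element.
x = -4: 3 elements are < x, 5 elements are > x.
New sorted list: [-14, -12, -11, -4, 4, 15, 25, 31, 32]
New median = 4

Answer: 4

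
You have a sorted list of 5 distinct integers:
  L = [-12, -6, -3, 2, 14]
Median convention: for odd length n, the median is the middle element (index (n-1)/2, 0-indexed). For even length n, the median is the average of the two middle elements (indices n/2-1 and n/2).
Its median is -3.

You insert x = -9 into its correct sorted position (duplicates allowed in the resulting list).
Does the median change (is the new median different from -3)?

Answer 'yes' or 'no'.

Old median = -3
Insert x = -9
New median = -9/2
Changed? yes

Answer: yes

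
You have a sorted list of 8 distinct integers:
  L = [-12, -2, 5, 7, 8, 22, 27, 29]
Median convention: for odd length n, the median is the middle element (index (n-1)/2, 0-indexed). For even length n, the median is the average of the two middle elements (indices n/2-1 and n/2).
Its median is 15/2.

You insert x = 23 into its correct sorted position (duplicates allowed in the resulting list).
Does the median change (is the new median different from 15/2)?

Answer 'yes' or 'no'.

Old median = 15/2
Insert x = 23
New median = 8
Changed? yes

Answer: yes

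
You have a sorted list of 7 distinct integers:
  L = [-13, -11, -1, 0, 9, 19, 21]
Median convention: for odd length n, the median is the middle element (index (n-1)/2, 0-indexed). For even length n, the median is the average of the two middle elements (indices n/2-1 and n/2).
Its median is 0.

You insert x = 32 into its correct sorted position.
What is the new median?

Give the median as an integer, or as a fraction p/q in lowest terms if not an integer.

Answer: 9/2

Derivation:
Old list (sorted, length 7): [-13, -11, -1, 0, 9, 19, 21]
Old median = 0
Insert x = 32
Old length odd (7). Middle was index 3 = 0.
New length even (8). New median = avg of two middle elements.
x = 32: 7 elements are < x, 0 elements are > x.
New sorted list: [-13, -11, -1, 0, 9, 19, 21, 32]
New median = 9/2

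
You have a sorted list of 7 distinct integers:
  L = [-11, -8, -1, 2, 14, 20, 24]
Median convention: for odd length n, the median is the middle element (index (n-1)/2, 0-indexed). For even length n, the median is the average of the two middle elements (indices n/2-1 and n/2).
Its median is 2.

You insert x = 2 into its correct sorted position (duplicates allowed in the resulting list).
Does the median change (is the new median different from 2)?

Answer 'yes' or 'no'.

Answer: no

Derivation:
Old median = 2
Insert x = 2
New median = 2
Changed? no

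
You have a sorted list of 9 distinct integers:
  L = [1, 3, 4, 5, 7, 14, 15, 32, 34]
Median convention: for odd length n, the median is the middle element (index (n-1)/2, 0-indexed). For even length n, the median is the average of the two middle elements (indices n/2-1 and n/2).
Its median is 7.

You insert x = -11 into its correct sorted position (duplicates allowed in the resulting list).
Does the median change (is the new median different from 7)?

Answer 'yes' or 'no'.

Old median = 7
Insert x = -11
New median = 6
Changed? yes

Answer: yes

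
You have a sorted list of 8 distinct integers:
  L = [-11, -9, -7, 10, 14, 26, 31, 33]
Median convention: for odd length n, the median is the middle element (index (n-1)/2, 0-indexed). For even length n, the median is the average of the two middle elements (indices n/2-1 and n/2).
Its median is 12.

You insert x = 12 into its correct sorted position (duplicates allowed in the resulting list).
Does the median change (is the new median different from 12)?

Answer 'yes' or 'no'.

Answer: no

Derivation:
Old median = 12
Insert x = 12
New median = 12
Changed? no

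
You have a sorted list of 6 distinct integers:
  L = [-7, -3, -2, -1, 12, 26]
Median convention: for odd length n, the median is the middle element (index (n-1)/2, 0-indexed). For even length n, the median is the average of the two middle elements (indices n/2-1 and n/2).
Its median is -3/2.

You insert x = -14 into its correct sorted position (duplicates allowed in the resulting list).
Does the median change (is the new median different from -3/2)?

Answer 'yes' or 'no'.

Answer: yes

Derivation:
Old median = -3/2
Insert x = -14
New median = -2
Changed? yes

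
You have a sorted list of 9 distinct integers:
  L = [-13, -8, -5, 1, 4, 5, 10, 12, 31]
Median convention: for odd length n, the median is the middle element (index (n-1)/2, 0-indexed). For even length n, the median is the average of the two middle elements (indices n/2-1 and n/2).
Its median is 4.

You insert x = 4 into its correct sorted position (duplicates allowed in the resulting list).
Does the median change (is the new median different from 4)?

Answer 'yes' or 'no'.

Old median = 4
Insert x = 4
New median = 4
Changed? no

Answer: no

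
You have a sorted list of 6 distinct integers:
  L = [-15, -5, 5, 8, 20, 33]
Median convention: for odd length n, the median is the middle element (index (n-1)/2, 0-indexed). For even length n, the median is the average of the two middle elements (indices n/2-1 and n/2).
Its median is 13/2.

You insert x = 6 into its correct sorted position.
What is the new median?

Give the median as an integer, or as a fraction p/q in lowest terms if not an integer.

Old list (sorted, length 6): [-15, -5, 5, 8, 20, 33]
Old median = 13/2
Insert x = 6
Old length even (6). Middle pair: indices 2,3 = 5,8.
New length odd (7). New median = single middle element.
x = 6: 3 elements are < x, 3 elements are > x.
New sorted list: [-15, -5, 5, 6, 8, 20, 33]
New median = 6

Answer: 6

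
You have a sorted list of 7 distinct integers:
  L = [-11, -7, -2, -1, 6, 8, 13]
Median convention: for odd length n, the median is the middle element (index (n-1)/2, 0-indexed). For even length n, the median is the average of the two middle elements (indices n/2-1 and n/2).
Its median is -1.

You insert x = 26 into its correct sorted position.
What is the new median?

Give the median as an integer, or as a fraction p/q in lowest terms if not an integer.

Answer: 5/2

Derivation:
Old list (sorted, length 7): [-11, -7, -2, -1, 6, 8, 13]
Old median = -1
Insert x = 26
Old length odd (7). Middle was index 3 = -1.
New length even (8). New median = avg of two middle elements.
x = 26: 7 elements are < x, 0 elements are > x.
New sorted list: [-11, -7, -2, -1, 6, 8, 13, 26]
New median = 5/2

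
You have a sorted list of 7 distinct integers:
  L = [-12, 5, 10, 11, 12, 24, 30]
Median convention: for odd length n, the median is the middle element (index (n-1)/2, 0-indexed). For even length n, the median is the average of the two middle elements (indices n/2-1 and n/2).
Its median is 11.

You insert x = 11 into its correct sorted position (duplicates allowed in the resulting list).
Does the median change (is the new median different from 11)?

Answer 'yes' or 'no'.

Answer: no

Derivation:
Old median = 11
Insert x = 11
New median = 11
Changed? no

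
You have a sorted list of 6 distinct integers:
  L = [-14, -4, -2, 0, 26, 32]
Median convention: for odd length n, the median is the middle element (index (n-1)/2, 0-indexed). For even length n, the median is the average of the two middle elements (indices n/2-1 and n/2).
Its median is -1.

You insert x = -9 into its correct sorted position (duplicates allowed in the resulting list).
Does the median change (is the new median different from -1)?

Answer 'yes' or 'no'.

Answer: yes

Derivation:
Old median = -1
Insert x = -9
New median = -2
Changed? yes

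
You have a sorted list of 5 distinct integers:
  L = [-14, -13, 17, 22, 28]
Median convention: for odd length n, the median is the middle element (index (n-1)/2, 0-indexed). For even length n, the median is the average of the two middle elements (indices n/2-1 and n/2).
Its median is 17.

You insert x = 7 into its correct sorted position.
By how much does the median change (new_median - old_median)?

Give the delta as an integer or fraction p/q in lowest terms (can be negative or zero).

Old median = 17
After inserting x = 7: new sorted = [-14, -13, 7, 17, 22, 28]
New median = 12
Delta = 12 - 17 = -5

Answer: -5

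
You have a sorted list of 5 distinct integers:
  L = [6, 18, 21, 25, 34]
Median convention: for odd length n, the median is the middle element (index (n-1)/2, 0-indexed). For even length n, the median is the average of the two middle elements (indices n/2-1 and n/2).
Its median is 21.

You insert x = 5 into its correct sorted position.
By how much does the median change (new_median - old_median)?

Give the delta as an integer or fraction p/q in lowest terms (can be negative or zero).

Old median = 21
After inserting x = 5: new sorted = [5, 6, 18, 21, 25, 34]
New median = 39/2
Delta = 39/2 - 21 = -3/2

Answer: -3/2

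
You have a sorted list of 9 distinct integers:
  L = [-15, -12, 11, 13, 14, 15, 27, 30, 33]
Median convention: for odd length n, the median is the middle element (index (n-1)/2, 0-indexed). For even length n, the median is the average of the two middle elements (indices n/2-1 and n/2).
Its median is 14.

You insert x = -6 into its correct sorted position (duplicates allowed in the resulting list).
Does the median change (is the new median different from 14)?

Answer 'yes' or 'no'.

Old median = 14
Insert x = -6
New median = 27/2
Changed? yes

Answer: yes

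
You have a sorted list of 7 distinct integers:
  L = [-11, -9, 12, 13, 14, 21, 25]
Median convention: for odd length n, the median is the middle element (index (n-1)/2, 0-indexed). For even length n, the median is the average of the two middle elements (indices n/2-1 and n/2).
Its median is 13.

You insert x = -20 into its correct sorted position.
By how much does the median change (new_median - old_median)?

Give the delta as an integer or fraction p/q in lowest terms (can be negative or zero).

Answer: -1/2

Derivation:
Old median = 13
After inserting x = -20: new sorted = [-20, -11, -9, 12, 13, 14, 21, 25]
New median = 25/2
Delta = 25/2 - 13 = -1/2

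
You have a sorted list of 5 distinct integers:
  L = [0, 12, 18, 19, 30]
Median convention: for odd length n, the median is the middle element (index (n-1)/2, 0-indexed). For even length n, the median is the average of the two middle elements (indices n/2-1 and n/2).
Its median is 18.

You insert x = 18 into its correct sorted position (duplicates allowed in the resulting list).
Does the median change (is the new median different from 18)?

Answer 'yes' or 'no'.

Answer: no

Derivation:
Old median = 18
Insert x = 18
New median = 18
Changed? no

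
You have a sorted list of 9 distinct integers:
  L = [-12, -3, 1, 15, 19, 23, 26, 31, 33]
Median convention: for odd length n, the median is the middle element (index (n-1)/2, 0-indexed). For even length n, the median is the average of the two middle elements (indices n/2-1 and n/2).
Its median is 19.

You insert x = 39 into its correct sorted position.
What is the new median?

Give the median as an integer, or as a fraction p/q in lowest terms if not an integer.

Answer: 21

Derivation:
Old list (sorted, length 9): [-12, -3, 1, 15, 19, 23, 26, 31, 33]
Old median = 19
Insert x = 39
Old length odd (9). Middle was index 4 = 19.
New length even (10). New median = avg of two middle elements.
x = 39: 9 elements are < x, 0 elements are > x.
New sorted list: [-12, -3, 1, 15, 19, 23, 26, 31, 33, 39]
New median = 21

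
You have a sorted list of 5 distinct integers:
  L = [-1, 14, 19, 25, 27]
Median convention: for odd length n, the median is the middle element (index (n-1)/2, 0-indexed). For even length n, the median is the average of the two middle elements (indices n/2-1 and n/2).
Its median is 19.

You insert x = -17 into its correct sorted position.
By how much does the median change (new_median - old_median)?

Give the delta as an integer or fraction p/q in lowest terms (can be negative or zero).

Old median = 19
After inserting x = -17: new sorted = [-17, -1, 14, 19, 25, 27]
New median = 33/2
Delta = 33/2 - 19 = -5/2

Answer: -5/2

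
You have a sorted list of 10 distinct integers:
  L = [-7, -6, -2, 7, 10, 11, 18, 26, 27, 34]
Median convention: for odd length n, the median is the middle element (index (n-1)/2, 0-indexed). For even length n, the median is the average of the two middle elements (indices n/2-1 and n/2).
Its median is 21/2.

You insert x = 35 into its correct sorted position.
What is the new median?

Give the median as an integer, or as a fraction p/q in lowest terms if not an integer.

Answer: 11

Derivation:
Old list (sorted, length 10): [-7, -6, -2, 7, 10, 11, 18, 26, 27, 34]
Old median = 21/2
Insert x = 35
Old length even (10). Middle pair: indices 4,5 = 10,11.
New length odd (11). New median = single middle element.
x = 35: 10 elements are < x, 0 elements are > x.
New sorted list: [-7, -6, -2, 7, 10, 11, 18, 26, 27, 34, 35]
New median = 11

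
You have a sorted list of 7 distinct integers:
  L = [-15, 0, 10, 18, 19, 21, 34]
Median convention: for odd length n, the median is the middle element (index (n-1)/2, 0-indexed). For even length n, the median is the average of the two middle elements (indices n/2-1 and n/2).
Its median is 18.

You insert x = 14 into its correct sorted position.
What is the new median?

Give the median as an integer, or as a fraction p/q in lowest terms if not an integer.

Answer: 16

Derivation:
Old list (sorted, length 7): [-15, 0, 10, 18, 19, 21, 34]
Old median = 18
Insert x = 14
Old length odd (7). Middle was index 3 = 18.
New length even (8). New median = avg of two middle elements.
x = 14: 3 elements are < x, 4 elements are > x.
New sorted list: [-15, 0, 10, 14, 18, 19, 21, 34]
New median = 16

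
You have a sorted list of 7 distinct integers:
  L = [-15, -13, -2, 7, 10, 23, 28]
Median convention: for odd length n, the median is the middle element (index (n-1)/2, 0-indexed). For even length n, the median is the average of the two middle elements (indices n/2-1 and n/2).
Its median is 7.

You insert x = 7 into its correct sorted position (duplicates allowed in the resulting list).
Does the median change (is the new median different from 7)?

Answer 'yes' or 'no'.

Answer: no

Derivation:
Old median = 7
Insert x = 7
New median = 7
Changed? no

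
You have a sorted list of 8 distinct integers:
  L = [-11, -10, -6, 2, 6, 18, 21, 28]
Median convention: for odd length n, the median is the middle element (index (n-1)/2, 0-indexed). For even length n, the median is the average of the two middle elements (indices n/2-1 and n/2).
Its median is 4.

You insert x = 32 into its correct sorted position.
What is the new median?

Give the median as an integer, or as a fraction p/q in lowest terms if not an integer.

Old list (sorted, length 8): [-11, -10, -6, 2, 6, 18, 21, 28]
Old median = 4
Insert x = 32
Old length even (8). Middle pair: indices 3,4 = 2,6.
New length odd (9). New median = single middle element.
x = 32: 8 elements are < x, 0 elements are > x.
New sorted list: [-11, -10, -6, 2, 6, 18, 21, 28, 32]
New median = 6

Answer: 6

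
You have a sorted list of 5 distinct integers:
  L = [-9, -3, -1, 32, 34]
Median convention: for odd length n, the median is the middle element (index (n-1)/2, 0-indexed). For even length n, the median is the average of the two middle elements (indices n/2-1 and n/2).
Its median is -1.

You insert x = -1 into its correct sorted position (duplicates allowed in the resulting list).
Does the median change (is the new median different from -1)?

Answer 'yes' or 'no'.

Answer: no

Derivation:
Old median = -1
Insert x = -1
New median = -1
Changed? no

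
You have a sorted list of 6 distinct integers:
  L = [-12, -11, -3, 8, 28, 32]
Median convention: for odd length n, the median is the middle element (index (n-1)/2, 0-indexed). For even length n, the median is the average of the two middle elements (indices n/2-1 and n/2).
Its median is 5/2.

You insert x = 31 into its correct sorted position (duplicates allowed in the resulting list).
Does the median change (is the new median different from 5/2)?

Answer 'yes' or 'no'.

Answer: yes

Derivation:
Old median = 5/2
Insert x = 31
New median = 8
Changed? yes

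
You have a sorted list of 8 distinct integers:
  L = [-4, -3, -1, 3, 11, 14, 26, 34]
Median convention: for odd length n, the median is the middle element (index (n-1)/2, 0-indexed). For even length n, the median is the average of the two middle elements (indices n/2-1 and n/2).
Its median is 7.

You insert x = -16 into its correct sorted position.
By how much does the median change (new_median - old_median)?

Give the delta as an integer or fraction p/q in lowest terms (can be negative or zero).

Old median = 7
After inserting x = -16: new sorted = [-16, -4, -3, -1, 3, 11, 14, 26, 34]
New median = 3
Delta = 3 - 7 = -4

Answer: -4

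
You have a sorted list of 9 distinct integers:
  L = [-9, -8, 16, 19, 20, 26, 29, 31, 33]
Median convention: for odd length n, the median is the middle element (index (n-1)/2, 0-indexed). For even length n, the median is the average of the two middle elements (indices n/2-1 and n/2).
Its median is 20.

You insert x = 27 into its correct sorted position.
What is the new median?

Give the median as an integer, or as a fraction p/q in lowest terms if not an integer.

Answer: 23

Derivation:
Old list (sorted, length 9): [-9, -8, 16, 19, 20, 26, 29, 31, 33]
Old median = 20
Insert x = 27
Old length odd (9). Middle was index 4 = 20.
New length even (10). New median = avg of two middle elements.
x = 27: 6 elements are < x, 3 elements are > x.
New sorted list: [-9, -8, 16, 19, 20, 26, 27, 29, 31, 33]
New median = 23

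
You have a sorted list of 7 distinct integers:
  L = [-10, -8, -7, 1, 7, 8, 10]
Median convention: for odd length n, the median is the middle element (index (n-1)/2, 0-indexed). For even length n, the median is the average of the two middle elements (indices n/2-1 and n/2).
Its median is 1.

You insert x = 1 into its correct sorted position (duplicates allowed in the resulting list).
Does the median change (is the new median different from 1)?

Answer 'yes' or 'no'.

Answer: no

Derivation:
Old median = 1
Insert x = 1
New median = 1
Changed? no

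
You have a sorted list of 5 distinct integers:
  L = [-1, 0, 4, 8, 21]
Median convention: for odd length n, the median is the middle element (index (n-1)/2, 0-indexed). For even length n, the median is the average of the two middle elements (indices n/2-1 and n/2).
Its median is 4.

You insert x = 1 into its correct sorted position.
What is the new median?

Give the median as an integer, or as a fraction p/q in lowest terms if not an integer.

Answer: 5/2

Derivation:
Old list (sorted, length 5): [-1, 0, 4, 8, 21]
Old median = 4
Insert x = 1
Old length odd (5). Middle was index 2 = 4.
New length even (6). New median = avg of two middle elements.
x = 1: 2 elements are < x, 3 elements are > x.
New sorted list: [-1, 0, 1, 4, 8, 21]
New median = 5/2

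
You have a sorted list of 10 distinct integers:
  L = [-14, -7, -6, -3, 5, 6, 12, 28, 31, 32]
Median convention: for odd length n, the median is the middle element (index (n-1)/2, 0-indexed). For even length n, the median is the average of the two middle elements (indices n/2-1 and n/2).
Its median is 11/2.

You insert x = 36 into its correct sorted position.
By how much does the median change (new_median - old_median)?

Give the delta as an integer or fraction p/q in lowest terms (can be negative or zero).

Old median = 11/2
After inserting x = 36: new sorted = [-14, -7, -6, -3, 5, 6, 12, 28, 31, 32, 36]
New median = 6
Delta = 6 - 11/2 = 1/2

Answer: 1/2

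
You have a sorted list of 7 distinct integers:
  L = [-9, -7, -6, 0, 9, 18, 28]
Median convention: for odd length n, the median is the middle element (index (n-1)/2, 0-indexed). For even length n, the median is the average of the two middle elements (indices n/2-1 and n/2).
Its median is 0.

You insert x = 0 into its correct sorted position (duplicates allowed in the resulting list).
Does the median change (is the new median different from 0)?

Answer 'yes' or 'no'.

Old median = 0
Insert x = 0
New median = 0
Changed? no

Answer: no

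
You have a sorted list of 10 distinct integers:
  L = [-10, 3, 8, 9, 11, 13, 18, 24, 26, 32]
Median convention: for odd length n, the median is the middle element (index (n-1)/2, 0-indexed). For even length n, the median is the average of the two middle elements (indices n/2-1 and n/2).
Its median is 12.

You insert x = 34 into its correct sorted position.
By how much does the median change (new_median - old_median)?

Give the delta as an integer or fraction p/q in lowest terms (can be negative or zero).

Answer: 1

Derivation:
Old median = 12
After inserting x = 34: new sorted = [-10, 3, 8, 9, 11, 13, 18, 24, 26, 32, 34]
New median = 13
Delta = 13 - 12 = 1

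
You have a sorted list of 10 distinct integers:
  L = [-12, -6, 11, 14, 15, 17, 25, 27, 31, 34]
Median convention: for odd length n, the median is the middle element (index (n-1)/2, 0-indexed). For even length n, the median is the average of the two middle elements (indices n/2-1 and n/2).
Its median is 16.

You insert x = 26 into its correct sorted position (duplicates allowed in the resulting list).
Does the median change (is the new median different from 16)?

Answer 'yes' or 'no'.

Answer: yes

Derivation:
Old median = 16
Insert x = 26
New median = 17
Changed? yes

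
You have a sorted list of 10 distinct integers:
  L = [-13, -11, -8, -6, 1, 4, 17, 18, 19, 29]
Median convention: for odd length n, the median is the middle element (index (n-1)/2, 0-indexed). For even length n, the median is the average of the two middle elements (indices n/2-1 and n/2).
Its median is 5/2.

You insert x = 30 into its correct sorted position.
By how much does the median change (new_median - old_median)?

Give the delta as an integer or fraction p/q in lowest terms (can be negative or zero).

Old median = 5/2
After inserting x = 30: new sorted = [-13, -11, -8, -6, 1, 4, 17, 18, 19, 29, 30]
New median = 4
Delta = 4 - 5/2 = 3/2

Answer: 3/2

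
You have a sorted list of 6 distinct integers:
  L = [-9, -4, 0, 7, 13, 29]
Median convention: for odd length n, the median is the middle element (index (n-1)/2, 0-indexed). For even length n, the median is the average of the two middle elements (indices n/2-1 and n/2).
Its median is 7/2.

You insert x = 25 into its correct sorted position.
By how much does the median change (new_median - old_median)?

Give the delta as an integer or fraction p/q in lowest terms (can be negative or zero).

Answer: 7/2

Derivation:
Old median = 7/2
After inserting x = 25: new sorted = [-9, -4, 0, 7, 13, 25, 29]
New median = 7
Delta = 7 - 7/2 = 7/2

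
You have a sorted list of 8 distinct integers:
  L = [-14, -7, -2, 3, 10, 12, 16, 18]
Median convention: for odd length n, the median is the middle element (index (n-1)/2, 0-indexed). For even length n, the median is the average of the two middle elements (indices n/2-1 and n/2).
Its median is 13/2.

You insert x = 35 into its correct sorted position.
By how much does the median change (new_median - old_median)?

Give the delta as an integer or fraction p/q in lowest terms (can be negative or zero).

Answer: 7/2

Derivation:
Old median = 13/2
After inserting x = 35: new sorted = [-14, -7, -2, 3, 10, 12, 16, 18, 35]
New median = 10
Delta = 10 - 13/2 = 7/2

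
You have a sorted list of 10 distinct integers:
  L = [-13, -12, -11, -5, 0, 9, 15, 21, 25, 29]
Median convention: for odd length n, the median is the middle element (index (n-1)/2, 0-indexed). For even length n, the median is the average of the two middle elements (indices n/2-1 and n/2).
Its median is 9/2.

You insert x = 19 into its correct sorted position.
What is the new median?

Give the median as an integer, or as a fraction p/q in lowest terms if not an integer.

Answer: 9

Derivation:
Old list (sorted, length 10): [-13, -12, -11, -5, 0, 9, 15, 21, 25, 29]
Old median = 9/2
Insert x = 19
Old length even (10). Middle pair: indices 4,5 = 0,9.
New length odd (11). New median = single middle element.
x = 19: 7 elements are < x, 3 elements are > x.
New sorted list: [-13, -12, -11, -5, 0, 9, 15, 19, 21, 25, 29]
New median = 9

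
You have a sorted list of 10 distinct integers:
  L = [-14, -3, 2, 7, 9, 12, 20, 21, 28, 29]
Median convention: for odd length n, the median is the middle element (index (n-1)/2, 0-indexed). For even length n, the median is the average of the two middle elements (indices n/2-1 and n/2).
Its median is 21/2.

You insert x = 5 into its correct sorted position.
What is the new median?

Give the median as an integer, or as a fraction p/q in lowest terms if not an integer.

Answer: 9

Derivation:
Old list (sorted, length 10): [-14, -3, 2, 7, 9, 12, 20, 21, 28, 29]
Old median = 21/2
Insert x = 5
Old length even (10). Middle pair: indices 4,5 = 9,12.
New length odd (11). New median = single middle element.
x = 5: 3 elements are < x, 7 elements are > x.
New sorted list: [-14, -3, 2, 5, 7, 9, 12, 20, 21, 28, 29]
New median = 9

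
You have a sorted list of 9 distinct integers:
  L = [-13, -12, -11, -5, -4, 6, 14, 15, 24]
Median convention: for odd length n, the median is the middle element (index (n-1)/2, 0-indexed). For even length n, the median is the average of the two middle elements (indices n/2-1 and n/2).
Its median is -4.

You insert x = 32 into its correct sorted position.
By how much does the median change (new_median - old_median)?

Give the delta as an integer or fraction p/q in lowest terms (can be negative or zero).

Answer: 5

Derivation:
Old median = -4
After inserting x = 32: new sorted = [-13, -12, -11, -5, -4, 6, 14, 15, 24, 32]
New median = 1
Delta = 1 - -4 = 5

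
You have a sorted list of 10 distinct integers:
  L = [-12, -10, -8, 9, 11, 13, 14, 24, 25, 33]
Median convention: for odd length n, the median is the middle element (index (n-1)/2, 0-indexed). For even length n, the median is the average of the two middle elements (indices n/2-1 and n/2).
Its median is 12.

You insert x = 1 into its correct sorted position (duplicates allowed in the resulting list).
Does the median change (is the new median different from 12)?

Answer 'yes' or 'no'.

Old median = 12
Insert x = 1
New median = 11
Changed? yes

Answer: yes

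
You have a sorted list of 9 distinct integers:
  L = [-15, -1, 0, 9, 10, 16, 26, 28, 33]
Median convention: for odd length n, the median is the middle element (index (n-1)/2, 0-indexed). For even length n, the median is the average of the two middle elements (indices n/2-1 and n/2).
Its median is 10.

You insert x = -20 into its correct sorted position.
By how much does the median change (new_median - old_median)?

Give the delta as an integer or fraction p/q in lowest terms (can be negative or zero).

Old median = 10
After inserting x = -20: new sorted = [-20, -15, -1, 0, 9, 10, 16, 26, 28, 33]
New median = 19/2
Delta = 19/2 - 10 = -1/2

Answer: -1/2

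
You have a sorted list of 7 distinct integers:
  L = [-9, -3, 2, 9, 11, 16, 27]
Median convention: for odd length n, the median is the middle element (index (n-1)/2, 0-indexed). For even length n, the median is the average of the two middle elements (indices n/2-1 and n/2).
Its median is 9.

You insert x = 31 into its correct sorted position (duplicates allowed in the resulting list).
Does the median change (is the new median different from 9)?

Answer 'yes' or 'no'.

Old median = 9
Insert x = 31
New median = 10
Changed? yes

Answer: yes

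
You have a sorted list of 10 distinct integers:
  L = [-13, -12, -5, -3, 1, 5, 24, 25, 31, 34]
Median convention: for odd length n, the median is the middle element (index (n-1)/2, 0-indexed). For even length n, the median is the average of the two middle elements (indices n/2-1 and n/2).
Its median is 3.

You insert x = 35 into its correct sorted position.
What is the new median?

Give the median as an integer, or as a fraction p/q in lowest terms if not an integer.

Answer: 5

Derivation:
Old list (sorted, length 10): [-13, -12, -5, -3, 1, 5, 24, 25, 31, 34]
Old median = 3
Insert x = 35
Old length even (10). Middle pair: indices 4,5 = 1,5.
New length odd (11). New median = single middle element.
x = 35: 10 elements are < x, 0 elements are > x.
New sorted list: [-13, -12, -5, -3, 1, 5, 24, 25, 31, 34, 35]
New median = 5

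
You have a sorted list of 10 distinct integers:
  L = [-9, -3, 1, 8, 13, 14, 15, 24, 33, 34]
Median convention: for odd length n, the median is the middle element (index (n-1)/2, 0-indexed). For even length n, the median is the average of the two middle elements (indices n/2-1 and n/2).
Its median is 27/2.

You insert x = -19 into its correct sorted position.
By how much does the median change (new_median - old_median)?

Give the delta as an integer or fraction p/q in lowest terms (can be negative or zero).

Answer: -1/2

Derivation:
Old median = 27/2
After inserting x = -19: new sorted = [-19, -9, -3, 1, 8, 13, 14, 15, 24, 33, 34]
New median = 13
Delta = 13 - 27/2 = -1/2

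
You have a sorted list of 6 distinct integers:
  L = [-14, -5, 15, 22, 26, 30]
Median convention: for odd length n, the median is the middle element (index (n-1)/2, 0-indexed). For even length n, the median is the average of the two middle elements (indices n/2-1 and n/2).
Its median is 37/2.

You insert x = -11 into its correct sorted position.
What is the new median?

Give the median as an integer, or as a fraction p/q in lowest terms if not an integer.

Answer: 15

Derivation:
Old list (sorted, length 6): [-14, -5, 15, 22, 26, 30]
Old median = 37/2
Insert x = -11
Old length even (6). Middle pair: indices 2,3 = 15,22.
New length odd (7). New median = single middle element.
x = -11: 1 elements are < x, 5 elements are > x.
New sorted list: [-14, -11, -5, 15, 22, 26, 30]
New median = 15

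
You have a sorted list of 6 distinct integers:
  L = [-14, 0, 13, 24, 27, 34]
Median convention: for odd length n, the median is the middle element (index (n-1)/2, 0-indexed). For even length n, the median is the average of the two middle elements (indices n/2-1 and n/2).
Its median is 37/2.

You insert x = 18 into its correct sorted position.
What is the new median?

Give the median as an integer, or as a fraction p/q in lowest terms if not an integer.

Answer: 18

Derivation:
Old list (sorted, length 6): [-14, 0, 13, 24, 27, 34]
Old median = 37/2
Insert x = 18
Old length even (6). Middle pair: indices 2,3 = 13,24.
New length odd (7). New median = single middle element.
x = 18: 3 elements are < x, 3 elements are > x.
New sorted list: [-14, 0, 13, 18, 24, 27, 34]
New median = 18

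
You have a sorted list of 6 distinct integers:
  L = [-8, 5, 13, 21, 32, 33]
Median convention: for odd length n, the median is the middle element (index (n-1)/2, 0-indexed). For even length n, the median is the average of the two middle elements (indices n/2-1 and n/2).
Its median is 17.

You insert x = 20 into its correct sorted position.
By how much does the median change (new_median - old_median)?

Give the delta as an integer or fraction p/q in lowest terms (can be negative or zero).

Old median = 17
After inserting x = 20: new sorted = [-8, 5, 13, 20, 21, 32, 33]
New median = 20
Delta = 20 - 17 = 3

Answer: 3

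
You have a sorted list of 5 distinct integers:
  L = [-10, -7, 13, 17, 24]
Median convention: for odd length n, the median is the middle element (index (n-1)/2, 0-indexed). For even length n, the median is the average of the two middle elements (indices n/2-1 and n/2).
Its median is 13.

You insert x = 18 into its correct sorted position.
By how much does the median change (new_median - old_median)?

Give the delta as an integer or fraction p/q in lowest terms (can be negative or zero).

Answer: 2

Derivation:
Old median = 13
After inserting x = 18: new sorted = [-10, -7, 13, 17, 18, 24]
New median = 15
Delta = 15 - 13 = 2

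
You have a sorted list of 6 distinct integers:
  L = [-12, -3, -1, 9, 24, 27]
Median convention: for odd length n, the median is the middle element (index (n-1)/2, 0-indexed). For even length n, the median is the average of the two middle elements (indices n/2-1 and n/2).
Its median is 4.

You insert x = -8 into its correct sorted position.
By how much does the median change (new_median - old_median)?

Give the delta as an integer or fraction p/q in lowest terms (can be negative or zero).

Old median = 4
After inserting x = -8: new sorted = [-12, -8, -3, -1, 9, 24, 27]
New median = -1
Delta = -1 - 4 = -5

Answer: -5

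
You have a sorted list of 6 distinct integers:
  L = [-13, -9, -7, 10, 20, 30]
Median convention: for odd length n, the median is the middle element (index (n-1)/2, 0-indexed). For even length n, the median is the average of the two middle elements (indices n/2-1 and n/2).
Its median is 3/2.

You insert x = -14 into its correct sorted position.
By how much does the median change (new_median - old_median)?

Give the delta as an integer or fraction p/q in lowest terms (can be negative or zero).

Old median = 3/2
After inserting x = -14: new sorted = [-14, -13, -9, -7, 10, 20, 30]
New median = -7
Delta = -7 - 3/2 = -17/2

Answer: -17/2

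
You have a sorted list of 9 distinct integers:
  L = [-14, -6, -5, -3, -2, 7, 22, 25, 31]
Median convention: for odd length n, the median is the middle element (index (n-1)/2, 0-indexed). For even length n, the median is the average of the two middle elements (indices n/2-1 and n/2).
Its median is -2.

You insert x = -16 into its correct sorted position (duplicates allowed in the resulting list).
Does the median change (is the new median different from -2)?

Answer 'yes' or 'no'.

Old median = -2
Insert x = -16
New median = -5/2
Changed? yes

Answer: yes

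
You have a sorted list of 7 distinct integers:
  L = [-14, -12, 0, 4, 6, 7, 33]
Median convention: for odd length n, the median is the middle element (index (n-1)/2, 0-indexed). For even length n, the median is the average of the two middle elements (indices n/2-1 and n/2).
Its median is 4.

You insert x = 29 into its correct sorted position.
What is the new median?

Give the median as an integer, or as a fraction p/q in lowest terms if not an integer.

Old list (sorted, length 7): [-14, -12, 0, 4, 6, 7, 33]
Old median = 4
Insert x = 29
Old length odd (7). Middle was index 3 = 4.
New length even (8). New median = avg of two middle elements.
x = 29: 6 elements are < x, 1 elements are > x.
New sorted list: [-14, -12, 0, 4, 6, 7, 29, 33]
New median = 5

Answer: 5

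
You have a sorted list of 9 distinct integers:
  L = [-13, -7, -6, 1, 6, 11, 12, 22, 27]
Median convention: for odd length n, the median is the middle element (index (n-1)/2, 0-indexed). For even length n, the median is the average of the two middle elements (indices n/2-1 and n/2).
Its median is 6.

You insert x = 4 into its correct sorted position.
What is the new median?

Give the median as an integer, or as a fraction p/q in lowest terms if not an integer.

Old list (sorted, length 9): [-13, -7, -6, 1, 6, 11, 12, 22, 27]
Old median = 6
Insert x = 4
Old length odd (9). Middle was index 4 = 6.
New length even (10). New median = avg of two middle elements.
x = 4: 4 elements are < x, 5 elements are > x.
New sorted list: [-13, -7, -6, 1, 4, 6, 11, 12, 22, 27]
New median = 5

Answer: 5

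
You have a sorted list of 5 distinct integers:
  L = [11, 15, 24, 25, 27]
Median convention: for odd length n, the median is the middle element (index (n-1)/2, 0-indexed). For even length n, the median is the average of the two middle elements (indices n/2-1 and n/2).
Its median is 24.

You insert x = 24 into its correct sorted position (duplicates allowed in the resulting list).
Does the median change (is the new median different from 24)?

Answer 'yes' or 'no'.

Answer: no

Derivation:
Old median = 24
Insert x = 24
New median = 24
Changed? no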